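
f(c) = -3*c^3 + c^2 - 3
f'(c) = -9*c^2 + 2*c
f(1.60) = -12.73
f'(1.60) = -19.84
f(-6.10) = 715.15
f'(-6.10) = -347.09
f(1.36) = -8.70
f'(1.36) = -13.93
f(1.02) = -5.14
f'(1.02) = -7.32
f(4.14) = -198.73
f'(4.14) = -145.98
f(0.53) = -3.17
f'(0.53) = -1.47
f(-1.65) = 13.20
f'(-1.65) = -27.80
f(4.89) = -329.88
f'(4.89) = -205.43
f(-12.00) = 5325.00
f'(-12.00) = -1320.00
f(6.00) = -615.00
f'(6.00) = -312.00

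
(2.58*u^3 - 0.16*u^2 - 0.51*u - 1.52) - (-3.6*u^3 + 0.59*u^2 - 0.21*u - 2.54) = 6.18*u^3 - 0.75*u^2 - 0.3*u + 1.02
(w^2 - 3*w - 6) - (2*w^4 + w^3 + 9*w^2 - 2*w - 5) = -2*w^4 - w^3 - 8*w^2 - w - 1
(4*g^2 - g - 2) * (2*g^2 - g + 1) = 8*g^4 - 6*g^3 + g^2 + g - 2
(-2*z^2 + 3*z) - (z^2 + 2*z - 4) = -3*z^2 + z + 4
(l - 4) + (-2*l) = -l - 4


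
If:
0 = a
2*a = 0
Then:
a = 0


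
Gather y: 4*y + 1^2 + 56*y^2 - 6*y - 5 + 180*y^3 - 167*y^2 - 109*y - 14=180*y^3 - 111*y^2 - 111*y - 18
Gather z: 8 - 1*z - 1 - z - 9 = -2*z - 2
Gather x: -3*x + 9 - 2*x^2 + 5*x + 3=-2*x^2 + 2*x + 12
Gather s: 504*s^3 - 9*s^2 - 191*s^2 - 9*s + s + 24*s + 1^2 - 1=504*s^3 - 200*s^2 + 16*s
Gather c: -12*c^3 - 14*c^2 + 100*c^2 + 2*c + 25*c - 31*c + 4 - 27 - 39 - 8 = -12*c^3 + 86*c^2 - 4*c - 70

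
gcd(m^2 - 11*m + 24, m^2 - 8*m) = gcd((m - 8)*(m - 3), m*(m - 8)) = m - 8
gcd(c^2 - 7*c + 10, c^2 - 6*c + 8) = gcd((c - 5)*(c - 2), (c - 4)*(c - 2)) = c - 2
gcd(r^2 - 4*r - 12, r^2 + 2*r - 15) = 1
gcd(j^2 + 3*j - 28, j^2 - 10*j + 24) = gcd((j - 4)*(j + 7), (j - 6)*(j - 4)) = j - 4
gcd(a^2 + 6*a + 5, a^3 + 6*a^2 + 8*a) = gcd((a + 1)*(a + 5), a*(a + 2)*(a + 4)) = 1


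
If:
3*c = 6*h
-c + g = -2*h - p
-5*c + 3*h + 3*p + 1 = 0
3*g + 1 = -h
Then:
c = 2/3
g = -4/9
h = 1/3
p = 4/9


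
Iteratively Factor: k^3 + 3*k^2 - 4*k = (k)*(k^2 + 3*k - 4) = k*(k + 4)*(k - 1)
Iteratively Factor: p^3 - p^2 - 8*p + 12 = (p + 3)*(p^2 - 4*p + 4) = (p - 2)*(p + 3)*(p - 2)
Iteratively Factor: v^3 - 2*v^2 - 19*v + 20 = (v - 1)*(v^2 - v - 20) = (v - 5)*(v - 1)*(v + 4)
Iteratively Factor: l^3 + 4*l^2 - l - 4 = (l + 1)*(l^2 + 3*l - 4) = (l - 1)*(l + 1)*(l + 4)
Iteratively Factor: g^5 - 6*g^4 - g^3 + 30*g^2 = (g)*(g^4 - 6*g^3 - g^2 + 30*g) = g*(g - 5)*(g^3 - g^2 - 6*g) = g*(g - 5)*(g + 2)*(g^2 - 3*g) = g*(g - 5)*(g - 3)*(g + 2)*(g)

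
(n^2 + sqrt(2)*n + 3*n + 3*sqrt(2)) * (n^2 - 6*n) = n^4 - 3*n^3 + sqrt(2)*n^3 - 18*n^2 - 3*sqrt(2)*n^2 - 18*sqrt(2)*n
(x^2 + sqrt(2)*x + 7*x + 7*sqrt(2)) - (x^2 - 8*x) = sqrt(2)*x + 15*x + 7*sqrt(2)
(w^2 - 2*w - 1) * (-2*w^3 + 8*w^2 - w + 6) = -2*w^5 + 12*w^4 - 15*w^3 - 11*w - 6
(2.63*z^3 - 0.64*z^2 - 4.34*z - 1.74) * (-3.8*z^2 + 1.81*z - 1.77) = -9.994*z^5 + 7.1923*z^4 + 10.6785*z^3 - 0.1106*z^2 + 4.5324*z + 3.0798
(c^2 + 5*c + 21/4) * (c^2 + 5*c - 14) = c^4 + 10*c^3 + 65*c^2/4 - 175*c/4 - 147/2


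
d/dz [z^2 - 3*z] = 2*z - 3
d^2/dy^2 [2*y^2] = 4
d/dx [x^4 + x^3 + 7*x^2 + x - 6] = 4*x^3 + 3*x^2 + 14*x + 1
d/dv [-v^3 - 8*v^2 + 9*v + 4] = -3*v^2 - 16*v + 9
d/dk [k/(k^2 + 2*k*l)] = -1/(k + 2*l)^2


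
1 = 1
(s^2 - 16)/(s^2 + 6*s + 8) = (s - 4)/(s + 2)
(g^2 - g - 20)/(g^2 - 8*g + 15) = (g + 4)/(g - 3)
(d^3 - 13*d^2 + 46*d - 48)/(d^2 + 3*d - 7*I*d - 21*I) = (d^3 - 13*d^2 + 46*d - 48)/(d^2 + d*(3 - 7*I) - 21*I)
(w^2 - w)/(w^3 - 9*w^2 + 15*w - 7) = w/(w^2 - 8*w + 7)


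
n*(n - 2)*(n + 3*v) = n^3 + 3*n^2*v - 2*n^2 - 6*n*v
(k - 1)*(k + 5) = k^2 + 4*k - 5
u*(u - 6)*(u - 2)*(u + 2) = u^4 - 6*u^3 - 4*u^2 + 24*u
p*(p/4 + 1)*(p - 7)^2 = p^4/4 - 5*p^3/2 - 7*p^2/4 + 49*p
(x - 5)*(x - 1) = x^2 - 6*x + 5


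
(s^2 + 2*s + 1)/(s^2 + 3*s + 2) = (s + 1)/(s + 2)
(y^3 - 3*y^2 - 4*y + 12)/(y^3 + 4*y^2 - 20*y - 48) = (y^2 - 5*y + 6)/(y^2 + 2*y - 24)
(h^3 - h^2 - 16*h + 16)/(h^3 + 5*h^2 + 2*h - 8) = (h - 4)/(h + 2)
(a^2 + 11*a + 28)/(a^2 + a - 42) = (a + 4)/(a - 6)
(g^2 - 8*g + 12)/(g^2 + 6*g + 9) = (g^2 - 8*g + 12)/(g^2 + 6*g + 9)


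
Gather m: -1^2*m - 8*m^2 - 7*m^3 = -7*m^3 - 8*m^2 - m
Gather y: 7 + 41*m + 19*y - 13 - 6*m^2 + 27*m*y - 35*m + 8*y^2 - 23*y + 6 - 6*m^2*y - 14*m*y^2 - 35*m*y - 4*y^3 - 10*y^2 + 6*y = -6*m^2 + 6*m - 4*y^3 + y^2*(-14*m - 2) + y*(-6*m^2 - 8*m + 2)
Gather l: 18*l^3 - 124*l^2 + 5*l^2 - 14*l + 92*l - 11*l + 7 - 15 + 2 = 18*l^3 - 119*l^2 + 67*l - 6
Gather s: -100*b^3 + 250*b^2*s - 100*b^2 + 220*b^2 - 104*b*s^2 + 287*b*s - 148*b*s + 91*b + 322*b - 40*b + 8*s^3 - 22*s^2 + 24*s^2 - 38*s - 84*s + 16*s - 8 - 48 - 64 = -100*b^3 + 120*b^2 + 373*b + 8*s^3 + s^2*(2 - 104*b) + s*(250*b^2 + 139*b - 106) - 120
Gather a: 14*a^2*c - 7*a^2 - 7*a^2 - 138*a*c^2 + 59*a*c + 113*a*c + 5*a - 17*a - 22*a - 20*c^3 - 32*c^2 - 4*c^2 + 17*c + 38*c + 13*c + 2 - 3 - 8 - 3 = a^2*(14*c - 14) + a*(-138*c^2 + 172*c - 34) - 20*c^3 - 36*c^2 + 68*c - 12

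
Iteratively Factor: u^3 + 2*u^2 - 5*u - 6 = (u - 2)*(u^2 + 4*u + 3) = (u - 2)*(u + 3)*(u + 1)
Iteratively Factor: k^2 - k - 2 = (k + 1)*(k - 2)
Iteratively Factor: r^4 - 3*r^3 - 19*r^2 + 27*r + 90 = (r - 3)*(r^3 - 19*r - 30) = (r - 3)*(r + 3)*(r^2 - 3*r - 10) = (r - 5)*(r - 3)*(r + 3)*(r + 2)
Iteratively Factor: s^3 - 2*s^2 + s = (s)*(s^2 - 2*s + 1) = s*(s - 1)*(s - 1)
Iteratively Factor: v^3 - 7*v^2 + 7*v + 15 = (v - 5)*(v^2 - 2*v - 3) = (v - 5)*(v - 3)*(v + 1)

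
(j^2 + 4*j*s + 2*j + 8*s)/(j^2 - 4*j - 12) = (j + 4*s)/(j - 6)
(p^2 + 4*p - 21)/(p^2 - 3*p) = (p + 7)/p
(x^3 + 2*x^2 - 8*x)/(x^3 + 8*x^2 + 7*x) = (x^2 + 2*x - 8)/(x^2 + 8*x + 7)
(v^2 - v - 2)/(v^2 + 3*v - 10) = (v + 1)/(v + 5)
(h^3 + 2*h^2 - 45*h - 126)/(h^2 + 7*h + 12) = (h^2 - h - 42)/(h + 4)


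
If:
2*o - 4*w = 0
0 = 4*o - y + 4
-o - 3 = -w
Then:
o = -6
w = -3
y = -20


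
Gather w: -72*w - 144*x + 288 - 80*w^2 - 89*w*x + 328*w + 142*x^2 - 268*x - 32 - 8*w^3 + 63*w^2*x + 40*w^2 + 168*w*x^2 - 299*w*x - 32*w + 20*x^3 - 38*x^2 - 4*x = -8*w^3 + w^2*(63*x - 40) + w*(168*x^2 - 388*x + 224) + 20*x^3 + 104*x^2 - 416*x + 256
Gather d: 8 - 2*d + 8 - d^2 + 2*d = 16 - d^2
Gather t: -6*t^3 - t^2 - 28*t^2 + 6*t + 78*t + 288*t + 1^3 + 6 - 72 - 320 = -6*t^3 - 29*t^2 + 372*t - 385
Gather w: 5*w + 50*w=55*w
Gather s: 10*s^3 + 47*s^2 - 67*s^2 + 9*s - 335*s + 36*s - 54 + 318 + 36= 10*s^3 - 20*s^2 - 290*s + 300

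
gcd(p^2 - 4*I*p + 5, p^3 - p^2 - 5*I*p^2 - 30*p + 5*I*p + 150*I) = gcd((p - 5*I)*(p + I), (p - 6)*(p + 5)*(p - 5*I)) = p - 5*I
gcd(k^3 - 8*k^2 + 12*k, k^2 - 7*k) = k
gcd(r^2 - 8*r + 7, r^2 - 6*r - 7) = r - 7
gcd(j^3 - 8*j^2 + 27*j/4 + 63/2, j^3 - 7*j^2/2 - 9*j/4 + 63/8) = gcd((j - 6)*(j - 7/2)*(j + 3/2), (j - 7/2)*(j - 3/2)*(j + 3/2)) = j^2 - 2*j - 21/4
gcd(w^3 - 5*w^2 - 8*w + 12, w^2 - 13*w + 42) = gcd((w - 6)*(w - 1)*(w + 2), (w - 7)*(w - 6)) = w - 6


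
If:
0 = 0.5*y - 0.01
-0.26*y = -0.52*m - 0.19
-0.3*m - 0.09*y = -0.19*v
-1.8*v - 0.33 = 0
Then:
No Solution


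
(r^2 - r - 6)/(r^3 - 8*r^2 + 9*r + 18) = (r + 2)/(r^2 - 5*r - 6)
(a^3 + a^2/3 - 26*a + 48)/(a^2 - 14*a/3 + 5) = (3*a^2 + 10*a - 48)/(3*a - 5)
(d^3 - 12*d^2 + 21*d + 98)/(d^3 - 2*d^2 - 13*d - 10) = (d^2 - 14*d + 49)/(d^2 - 4*d - 5)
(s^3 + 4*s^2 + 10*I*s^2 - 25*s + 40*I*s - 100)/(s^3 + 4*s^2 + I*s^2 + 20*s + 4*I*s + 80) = (s + 5*I)/(s - 4*I)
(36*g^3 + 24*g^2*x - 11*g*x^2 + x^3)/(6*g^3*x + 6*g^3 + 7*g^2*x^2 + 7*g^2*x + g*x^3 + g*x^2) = (36*g^2 - 12*g*x + x^2)/(g*(6*g*x + 6*g + x^2 + x))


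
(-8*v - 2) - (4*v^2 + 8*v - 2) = -4*v^2 - 16*v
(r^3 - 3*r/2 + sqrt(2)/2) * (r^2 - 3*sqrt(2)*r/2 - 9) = r^5 - 3*sqrt(2)*r^4/2 - 21*r^3/2 + 11*sqrt(2)*r^2/4 + 12*r - 9*sqrt(2)/2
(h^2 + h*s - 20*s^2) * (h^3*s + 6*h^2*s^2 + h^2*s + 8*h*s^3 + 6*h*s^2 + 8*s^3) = h^5*s + 7*h^4*s^2 + h^4*s - 6*h^3*s^3 + 7*h^3*s^2 - 112*h^2*s^4 - 6*h^2*s^3 - 160*h*s^5 - 112*h*s^4 - 160*s^5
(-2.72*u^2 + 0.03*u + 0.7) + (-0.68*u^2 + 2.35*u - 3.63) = -3.4*u^2 + 2.38*u - 2.93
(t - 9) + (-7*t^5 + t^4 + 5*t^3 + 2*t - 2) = -7*t^5 + t^4 + 5*t^3 + 3*t - 11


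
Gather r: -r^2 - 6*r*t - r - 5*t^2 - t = -r^2 + r*(-6*t - 1) - 5*t^2 - t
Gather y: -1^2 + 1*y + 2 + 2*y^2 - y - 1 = 2*y^2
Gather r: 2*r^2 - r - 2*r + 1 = 2*r^2 - 3*r + 1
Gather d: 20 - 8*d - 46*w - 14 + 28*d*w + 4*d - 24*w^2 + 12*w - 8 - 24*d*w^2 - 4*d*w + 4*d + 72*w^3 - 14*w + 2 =d*(-24*w^2 + 24*w) + 72*w^3 - 24*w^2 - 48*w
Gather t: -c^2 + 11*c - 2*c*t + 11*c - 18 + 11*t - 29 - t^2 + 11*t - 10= -c^2 + 22*c - t^2 + t*(22 - 2*c) - 57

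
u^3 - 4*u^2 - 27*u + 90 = (u - 6)*(u - 3)*(u + 5)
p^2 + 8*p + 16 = (p + 4)^2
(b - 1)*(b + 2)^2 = b^3 + 3*b^2 - 4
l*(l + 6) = l^2 + 6*l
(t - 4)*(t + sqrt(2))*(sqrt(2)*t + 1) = sqrt(2)*t^3 - 4*sqrt(2)*t^2 + 3*t^2 - 12*t + sqrt(2)*t - 4*sqrt(2)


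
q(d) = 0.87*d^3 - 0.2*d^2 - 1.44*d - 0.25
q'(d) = 2.61*d^2 - 0.4*d - 1.44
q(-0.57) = 0.34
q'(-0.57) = -0.36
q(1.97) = 2.79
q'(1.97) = 7.90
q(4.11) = 50.85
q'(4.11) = 41.00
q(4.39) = 63.18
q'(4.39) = 47.10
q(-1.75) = -3.01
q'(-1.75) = 7.25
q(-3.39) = -31.56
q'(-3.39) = 29.91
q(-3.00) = -21.22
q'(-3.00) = 23.25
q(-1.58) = -1.91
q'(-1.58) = 5.71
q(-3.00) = -21.22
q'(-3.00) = 23.25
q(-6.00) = -186.73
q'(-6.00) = 94.92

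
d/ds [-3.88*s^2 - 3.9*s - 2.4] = -7.76*s - 3.9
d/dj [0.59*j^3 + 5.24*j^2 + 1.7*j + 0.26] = 1.77*j^2 + 10.48*j + 1.7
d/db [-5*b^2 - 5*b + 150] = -10*b - 5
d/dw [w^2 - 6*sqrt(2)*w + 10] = 2*w - 6*sqrt(2)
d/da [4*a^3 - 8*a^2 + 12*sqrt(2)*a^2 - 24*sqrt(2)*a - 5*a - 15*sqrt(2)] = 12*a^2 - 16*a + 24*sqrt(2)*a - 24*sqrt(2) - 5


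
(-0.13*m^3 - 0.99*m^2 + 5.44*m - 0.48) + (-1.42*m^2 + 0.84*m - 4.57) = -0.13*m^3 - 2.41*m^2 + 6.28*m - 5.05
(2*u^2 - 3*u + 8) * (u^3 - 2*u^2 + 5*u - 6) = 2*u^5 - 7*u^4 + 24*u^3 - 43*u^2 + 58*u - 48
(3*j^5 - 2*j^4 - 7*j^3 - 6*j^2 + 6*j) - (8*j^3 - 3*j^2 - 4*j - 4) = 3*j^5 - 2*j^4 - 15*j^3 - 3*j^2 + 10*j + 4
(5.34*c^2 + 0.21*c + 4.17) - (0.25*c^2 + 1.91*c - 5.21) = 5.09*c^2 - 1.7*c + 9.38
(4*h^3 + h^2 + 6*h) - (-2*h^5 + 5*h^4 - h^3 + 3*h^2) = 2*h^5 - 5*h^4 + 5*h^3 - 2*h^2 + 6*h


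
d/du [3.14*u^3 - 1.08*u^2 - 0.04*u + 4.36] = 9.42*u^2 - 2.16*u - 0.04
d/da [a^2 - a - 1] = 2*a - 1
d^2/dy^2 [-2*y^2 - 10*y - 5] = -4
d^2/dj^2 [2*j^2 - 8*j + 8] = 4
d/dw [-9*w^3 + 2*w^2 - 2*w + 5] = -27*w^2 + 4*w - 2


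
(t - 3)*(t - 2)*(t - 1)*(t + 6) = t^4 - 25*t^2 + 60*t - 36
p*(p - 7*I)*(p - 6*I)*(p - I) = p^4 - 14*I*p^3 - 55*p^2 + 42*I*p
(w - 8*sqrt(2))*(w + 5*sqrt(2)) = w^2 - 3*sqrt(2)*w - 80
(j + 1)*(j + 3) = j^2 + 4*j + 3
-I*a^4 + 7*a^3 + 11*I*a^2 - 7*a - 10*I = (a - 1)*(a + 2*I)*(a + 5*I)*(-I*a - I)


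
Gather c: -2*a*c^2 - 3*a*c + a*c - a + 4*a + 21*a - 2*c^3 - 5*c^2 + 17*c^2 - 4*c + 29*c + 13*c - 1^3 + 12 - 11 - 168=24*a - 2*c^3 + c^2*(12 - 2*a) + c*(38 - 2*a) - 168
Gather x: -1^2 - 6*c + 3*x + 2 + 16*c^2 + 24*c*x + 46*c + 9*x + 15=16*c^2 + 40*c + x*(24*c + 12) + 16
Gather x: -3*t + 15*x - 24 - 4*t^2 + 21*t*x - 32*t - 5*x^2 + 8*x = -4*t^2 - 35*t - 5*x^2 + x*(21*t + 23) - 24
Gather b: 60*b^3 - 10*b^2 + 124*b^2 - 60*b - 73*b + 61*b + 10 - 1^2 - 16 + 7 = 60*b^3 + 114*b^2 - 72*b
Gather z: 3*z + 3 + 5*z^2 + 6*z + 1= 5*z^2 + 9*z + 4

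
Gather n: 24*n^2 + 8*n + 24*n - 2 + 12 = 24*n^2 + 32*n + 10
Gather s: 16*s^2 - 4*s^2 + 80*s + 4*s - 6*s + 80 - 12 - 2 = 12*s^2 + 78*s + 66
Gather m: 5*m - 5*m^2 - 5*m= -5*m^2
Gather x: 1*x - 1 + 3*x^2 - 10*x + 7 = 3*x^2 - 9*x + 6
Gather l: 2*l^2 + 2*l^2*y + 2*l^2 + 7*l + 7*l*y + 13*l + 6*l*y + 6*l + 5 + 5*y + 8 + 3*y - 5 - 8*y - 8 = l^2*(2*y + 4) + l*(13*y + 26)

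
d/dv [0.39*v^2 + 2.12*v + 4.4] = 0.78*v + 2.12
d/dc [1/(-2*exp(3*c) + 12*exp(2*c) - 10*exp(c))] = (3*exp(2*c) - 12*exp(c) + 5)*exp(-c)/(2*(exp(2*c) - 6*exp(c) + 5)^2)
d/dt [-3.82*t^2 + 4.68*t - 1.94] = 4.68 - 7.64*t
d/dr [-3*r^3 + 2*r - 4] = 2 - 9*r^2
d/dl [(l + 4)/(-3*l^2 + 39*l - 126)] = (-l^2 + 13*l + (l + 4)*(2*l - 13) - 42)/(3*(l^2 - 13*l + 42)^2)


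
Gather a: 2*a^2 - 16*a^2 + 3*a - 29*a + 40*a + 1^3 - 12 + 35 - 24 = -14*a^2 + 14*a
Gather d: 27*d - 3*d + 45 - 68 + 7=24*d - 16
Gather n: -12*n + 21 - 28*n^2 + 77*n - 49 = -28*n^2 + 65*n - 28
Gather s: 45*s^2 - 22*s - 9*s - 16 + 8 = 45*s^2 - 31*s - 8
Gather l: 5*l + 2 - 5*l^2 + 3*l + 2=-5*l^2 + 8*l + 4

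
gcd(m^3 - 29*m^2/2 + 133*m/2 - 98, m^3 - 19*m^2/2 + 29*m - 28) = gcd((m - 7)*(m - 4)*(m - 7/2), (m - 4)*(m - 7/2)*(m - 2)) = m^2 - 15*m/2 + 14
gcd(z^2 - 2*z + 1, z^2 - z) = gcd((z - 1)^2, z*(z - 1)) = z - 1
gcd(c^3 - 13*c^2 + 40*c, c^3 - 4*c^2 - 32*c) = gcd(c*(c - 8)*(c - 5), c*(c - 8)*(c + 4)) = c^2 - 8*c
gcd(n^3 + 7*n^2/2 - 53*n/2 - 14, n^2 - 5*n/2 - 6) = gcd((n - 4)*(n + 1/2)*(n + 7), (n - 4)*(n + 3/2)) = n - 4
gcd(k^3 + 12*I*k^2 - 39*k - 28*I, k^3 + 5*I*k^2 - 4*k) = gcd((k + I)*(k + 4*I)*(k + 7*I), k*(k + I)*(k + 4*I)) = k^2 + 5*I*k - 4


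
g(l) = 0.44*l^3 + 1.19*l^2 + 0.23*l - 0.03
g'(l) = 1.32*l^2 + 2.38*l + 0.23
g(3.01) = 23.44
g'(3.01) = 19.35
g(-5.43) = -36.64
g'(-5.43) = 26.23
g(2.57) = 15.89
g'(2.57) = 15.07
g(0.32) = 0.18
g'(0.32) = 1.13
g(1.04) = 1.99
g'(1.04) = 4.13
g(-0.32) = 0.00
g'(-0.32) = -0.40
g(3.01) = 23.44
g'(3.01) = 19.35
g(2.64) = 16.97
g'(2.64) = 15.71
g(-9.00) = -226.47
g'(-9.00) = 85.73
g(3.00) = 23.25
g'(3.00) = 19.25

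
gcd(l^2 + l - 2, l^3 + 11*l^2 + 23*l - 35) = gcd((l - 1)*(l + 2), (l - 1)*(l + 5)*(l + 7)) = l - 1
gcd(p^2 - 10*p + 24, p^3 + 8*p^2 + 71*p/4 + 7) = 1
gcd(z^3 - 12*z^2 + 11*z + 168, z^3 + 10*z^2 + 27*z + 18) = z + 3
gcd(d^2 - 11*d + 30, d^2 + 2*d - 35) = d - 5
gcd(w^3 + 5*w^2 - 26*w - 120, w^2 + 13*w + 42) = w + 6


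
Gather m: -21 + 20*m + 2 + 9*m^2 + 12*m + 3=9*m^2 + 32*m - 16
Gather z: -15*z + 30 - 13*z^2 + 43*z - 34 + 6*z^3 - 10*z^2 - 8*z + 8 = 6*z^3 - 23*z^2 + 20*z + 4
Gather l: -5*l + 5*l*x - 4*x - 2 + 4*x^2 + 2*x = l*(5*x - 5) + 4*x^2 - 2*x - 2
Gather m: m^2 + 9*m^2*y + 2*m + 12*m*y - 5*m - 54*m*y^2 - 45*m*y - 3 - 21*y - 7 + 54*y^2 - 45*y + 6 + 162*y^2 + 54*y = m^2*(9*y + 1) + m*(-54*y^2 - 33*y - 3) + 216*y^2 - 12*y - 4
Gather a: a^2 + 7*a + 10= a^2 + 7*a + 10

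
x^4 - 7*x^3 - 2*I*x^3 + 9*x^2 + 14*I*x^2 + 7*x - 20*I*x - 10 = (x - 5)*(x - 2)*(x - I)^2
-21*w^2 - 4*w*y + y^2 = (-7*w + y)*(3*w + y)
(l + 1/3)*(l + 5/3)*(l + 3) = l^3 + 5*l^2 + 59*l/9 + 5/3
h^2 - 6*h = h*(h - 6)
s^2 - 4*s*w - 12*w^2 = (s - 6*w)*(s + 2*w)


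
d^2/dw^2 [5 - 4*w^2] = -8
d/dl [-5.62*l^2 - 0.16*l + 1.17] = -11.24*l - 0.16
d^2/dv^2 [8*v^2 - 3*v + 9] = 16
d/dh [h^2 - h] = 2*h - 1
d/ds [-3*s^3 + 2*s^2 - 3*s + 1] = -9*s^2 + 4*s - 3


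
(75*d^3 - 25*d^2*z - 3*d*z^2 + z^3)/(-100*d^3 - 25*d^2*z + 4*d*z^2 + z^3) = (-3*d + z)/(4*d + z)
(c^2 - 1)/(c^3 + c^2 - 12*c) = (c^2 - 1)/(c*(c^2 + c - 12))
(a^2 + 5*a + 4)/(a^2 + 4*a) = (a + 1)/a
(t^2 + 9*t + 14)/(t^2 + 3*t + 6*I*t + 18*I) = (t^2 + 9*t + 14)/(t^2 + t*(3 + 6*I) + 18*I)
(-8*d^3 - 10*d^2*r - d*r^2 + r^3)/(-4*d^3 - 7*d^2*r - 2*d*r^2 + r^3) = (2*d + r)/(d + r)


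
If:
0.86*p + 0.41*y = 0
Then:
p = -0.476744186046512*y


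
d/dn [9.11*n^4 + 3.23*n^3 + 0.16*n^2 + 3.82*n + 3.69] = 36.44*n^3 + 9.69*n^2 + 0.32*n + 3.82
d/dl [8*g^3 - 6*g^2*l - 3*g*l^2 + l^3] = -6*g^2 - 6*g*l + 3*l^2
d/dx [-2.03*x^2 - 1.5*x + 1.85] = -4.06*x - 1.5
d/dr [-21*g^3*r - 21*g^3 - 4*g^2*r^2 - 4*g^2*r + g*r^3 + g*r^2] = g*(-21*g^2 - 8*g*r - 4*g + 3*r^2 + 2*r)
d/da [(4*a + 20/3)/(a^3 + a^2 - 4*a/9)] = 24*(-27*a^3 - 81*a^2 - 45*a + 10)/(a^2*(81*a^4 + 162*a^3 + 9*a^2 - 72*a + 16))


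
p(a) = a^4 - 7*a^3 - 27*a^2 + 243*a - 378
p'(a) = 4*a^3 - 21*a^2 - 54*a + 243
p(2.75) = -2.32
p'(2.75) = 18.88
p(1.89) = -49.68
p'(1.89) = 92.93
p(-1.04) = -650.88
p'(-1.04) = 271.95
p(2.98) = -0.01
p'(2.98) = 1.45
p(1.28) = -123.19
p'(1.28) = 147.86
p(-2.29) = -964.50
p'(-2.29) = 208.50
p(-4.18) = -1048.97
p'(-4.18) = -190.34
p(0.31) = -305.46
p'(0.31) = 224.36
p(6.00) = -108.00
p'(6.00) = 27.00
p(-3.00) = -1080.00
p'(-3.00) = 108.00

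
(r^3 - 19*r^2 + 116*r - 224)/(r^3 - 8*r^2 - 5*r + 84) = (r - 8)/(r + 3)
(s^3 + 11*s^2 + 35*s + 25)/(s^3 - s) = (s^2 + 10*s + 25)/(s*(s - 1))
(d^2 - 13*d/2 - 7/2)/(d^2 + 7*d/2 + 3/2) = (d - 7)/(d + 3)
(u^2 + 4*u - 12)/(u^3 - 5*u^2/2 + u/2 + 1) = 2*(u + 6)/(2*u^2 - u - 1)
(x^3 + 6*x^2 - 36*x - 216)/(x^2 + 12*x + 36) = x - 6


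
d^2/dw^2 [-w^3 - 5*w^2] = -6*w - 10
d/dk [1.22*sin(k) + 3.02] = 1.22*cos(k)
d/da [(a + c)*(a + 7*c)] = 2*a + 8*c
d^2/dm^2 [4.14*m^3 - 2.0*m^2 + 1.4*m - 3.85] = 24.84*m - 4.0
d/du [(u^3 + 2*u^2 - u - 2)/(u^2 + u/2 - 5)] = 4*(u^4 + u^3 - 13*u^2 - 16*u + 6)/(4*u^4 + 4*u^3 - 39*u^2 - 20*u + 100)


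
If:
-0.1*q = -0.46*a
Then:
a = 0.217391304347826*q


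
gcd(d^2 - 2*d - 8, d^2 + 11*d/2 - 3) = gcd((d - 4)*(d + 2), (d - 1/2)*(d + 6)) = 1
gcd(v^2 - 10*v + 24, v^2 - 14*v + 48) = v - 6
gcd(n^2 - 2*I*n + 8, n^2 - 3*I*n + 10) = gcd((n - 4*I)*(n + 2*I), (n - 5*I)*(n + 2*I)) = n + 2*I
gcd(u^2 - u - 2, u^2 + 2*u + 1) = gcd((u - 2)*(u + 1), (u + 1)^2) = u + 1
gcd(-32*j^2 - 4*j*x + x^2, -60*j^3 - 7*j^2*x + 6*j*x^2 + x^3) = 4*j + x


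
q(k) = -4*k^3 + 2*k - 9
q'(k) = 2 - 12*k^2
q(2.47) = -64.34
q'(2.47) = -71.21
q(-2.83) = 76.00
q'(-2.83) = -94.11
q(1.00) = -11.00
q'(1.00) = -10.00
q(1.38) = -16.75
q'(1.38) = -20.85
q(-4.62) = 376.20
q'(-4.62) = -254.13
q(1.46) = -18.53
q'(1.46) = -23.58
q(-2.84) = 76.95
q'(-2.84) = -94.79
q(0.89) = -10.04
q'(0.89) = -7.51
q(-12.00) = 6879.00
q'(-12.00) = -1726.00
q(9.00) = -2907.00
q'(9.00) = -970.00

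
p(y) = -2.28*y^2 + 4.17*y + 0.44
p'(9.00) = -36.87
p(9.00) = -146.71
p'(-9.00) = 45.21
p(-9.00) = -221.77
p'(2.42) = -6.87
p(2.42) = -2.82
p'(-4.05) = 22.64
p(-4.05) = -53.85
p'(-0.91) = 8.32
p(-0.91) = -5.24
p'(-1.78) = 12.29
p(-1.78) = -14.21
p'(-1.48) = 10.92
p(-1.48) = -10.73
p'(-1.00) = 8.73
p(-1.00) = -6.01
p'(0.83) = 0.39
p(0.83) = 2.33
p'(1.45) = -2.44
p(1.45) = 1.69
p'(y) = 4.17 - 4.56*y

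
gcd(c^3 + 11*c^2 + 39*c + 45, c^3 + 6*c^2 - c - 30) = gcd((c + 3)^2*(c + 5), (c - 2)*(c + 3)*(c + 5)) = c^2 + 8*c + 15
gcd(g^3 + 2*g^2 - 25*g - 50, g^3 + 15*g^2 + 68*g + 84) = g + 2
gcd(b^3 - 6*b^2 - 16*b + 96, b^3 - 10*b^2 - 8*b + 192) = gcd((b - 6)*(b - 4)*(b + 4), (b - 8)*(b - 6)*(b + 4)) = b^2 - 2*b - 24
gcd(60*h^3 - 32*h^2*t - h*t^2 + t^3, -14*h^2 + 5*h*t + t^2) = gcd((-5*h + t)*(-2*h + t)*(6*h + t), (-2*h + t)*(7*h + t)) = -2*h + t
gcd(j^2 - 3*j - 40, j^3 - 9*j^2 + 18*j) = 1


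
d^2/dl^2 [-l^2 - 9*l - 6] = -2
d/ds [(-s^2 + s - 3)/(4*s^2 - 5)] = (-4*s^2 + 34*s - 5)/(16*s^4 - 40*s^2 + 25)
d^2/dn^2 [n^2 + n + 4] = 2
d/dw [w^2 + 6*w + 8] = 2*w + 6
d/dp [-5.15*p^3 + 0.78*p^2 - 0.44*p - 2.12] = -15.45*p^2 + 1.56*p - 0.44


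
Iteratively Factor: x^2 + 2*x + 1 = (x + 1)*(x + 1)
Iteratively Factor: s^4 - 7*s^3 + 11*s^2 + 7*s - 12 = (s - 1)*(s^3 - 6*s^2 + 5*s + 12) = (s - 1)*(s + 1)*(s^2 - 7*s + 12) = (s - 3)*(s - 1)*(s + 1)*(s - 4)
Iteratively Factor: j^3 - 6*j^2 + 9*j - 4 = (j - 4)*(j^2 - 2*j + 1) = (j - 4)*(j - 1)*(j - 1)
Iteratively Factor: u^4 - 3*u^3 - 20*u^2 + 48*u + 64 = (u + 1)*(u^3 - 4*u^2 - 16*u + 64) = (u - 4)*(u + 1)*(u^2 - 16) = (u - 4)*(u + 1)*(u + 4)*(u - 4)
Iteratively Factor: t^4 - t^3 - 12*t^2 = (t + 3)*(t^3 - 4*t^2) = (t - 4)*(t + 3)*(t^2) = t*(t - 4)*(t + 3)*(t)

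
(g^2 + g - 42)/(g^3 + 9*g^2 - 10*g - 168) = (g - 6)/(g^2 + 2*g - 24)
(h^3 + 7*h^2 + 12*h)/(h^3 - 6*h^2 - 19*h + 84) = h*(h + 3)/(h^2 - 10*h + 21)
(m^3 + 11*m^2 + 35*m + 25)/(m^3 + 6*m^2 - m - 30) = (m^2 + 6*m + 5)/(m^2 + m - 6)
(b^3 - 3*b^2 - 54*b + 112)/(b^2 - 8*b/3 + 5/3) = 3*(b^3 - 3*b^2 - 54*b + 112)/(3*b^2 - 8*b + 5)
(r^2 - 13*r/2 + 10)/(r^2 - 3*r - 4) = (r - 5/2)/(r + 1)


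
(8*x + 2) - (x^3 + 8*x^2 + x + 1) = -x^3 - 8*x^2 + 7*x + 1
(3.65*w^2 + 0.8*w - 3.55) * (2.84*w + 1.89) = 10.366*w^3 + 9.1705*w^2 - 8.57*w - 6.7095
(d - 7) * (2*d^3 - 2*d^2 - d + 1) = 2*d^4 - 16*d^3 + 13*d^2 + 8*d - 7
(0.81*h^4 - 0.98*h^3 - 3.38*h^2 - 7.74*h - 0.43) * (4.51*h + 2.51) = 3.6531*h^5 - 2.3867*h^4 - 17.7036*h^3 - 43.3912*h^2 - 21.3667*h - 1.0793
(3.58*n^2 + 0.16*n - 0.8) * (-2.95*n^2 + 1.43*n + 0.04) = -10.561*n^4 + 4.6474*n^3 + 2.732*n^2 - 1.1376*n - 0.032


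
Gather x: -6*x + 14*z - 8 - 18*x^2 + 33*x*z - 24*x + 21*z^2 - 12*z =-18*x^2 + x*(33*z - 30) + 21*z^2 + 2*z - 8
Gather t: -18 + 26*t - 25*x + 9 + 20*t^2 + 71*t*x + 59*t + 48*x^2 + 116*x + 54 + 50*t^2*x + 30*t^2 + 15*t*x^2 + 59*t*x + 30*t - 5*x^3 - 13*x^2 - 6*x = t^2*(50*x + 50) + t*(15*x^2 + 130*x + 115) - 5*x^3 + 35*x^2 + 85*x + 45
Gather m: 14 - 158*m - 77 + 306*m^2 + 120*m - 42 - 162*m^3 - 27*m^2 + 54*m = -162*m^3 + 279*m^2 + 16*m - 105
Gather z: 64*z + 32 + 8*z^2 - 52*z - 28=8*z^2 + 12*z + 4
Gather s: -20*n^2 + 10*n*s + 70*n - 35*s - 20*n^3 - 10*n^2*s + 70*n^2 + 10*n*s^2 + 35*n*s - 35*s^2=-20*n^3 + 50*n^2 + 70*n + s^2*(10*n - 35) + s*(-10*n^2 + 45*n - 35)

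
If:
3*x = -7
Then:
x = -7/3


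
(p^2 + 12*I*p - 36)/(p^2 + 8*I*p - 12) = (p + 6*I)/(p + 2*I)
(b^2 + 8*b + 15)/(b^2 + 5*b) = (b + 3)/b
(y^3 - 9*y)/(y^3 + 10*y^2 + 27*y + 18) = y*(y - 3)/(y^2 + 7*y + 6)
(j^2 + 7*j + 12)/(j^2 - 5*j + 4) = (j^2 + 7*j + 12)/(j^2 - 5*j + 4)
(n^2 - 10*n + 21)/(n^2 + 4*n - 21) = (n - 7)/(n + 7)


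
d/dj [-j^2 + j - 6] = 1 - 2*j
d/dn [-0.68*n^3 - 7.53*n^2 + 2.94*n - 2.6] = -2.04*n^2 - 15.06*n + 2.94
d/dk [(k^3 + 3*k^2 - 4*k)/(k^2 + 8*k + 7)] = (k^4 + 16*k^3 + 49*k^2 + 42*k - 28)/(k^4 + 16*k^3 + 78*k^2 + 112*k + 49)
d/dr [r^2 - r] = 2*r - 1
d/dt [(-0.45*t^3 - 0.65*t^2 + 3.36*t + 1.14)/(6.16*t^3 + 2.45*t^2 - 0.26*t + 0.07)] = (2.9015*t^4 - 41.1612*t^3 - 29.2247*t^2 - 5.677*t + 0.5316)/(37.9456*t^6 + 30.184*t^5 + 2.7993*t^4 - 0.4116*t^3 + 0.4106*t^2 - 0.0364*t + 0.0049)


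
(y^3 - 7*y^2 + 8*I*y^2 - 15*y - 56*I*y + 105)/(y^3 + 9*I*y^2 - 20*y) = (y^2 + y*(-7 + 3*I) - 21*I)/(y*(y + 4*I))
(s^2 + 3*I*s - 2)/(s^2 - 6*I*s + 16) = (s + I)/(s - 8*I)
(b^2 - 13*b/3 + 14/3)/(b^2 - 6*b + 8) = (b - 7/3)/(b - 4)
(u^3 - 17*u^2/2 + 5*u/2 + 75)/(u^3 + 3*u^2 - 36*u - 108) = (2*u^2 - 5*u - 25)/(2*(u^2 + 9*u + 18))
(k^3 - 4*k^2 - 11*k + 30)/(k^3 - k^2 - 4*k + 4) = (k^2 - 2*k - 15)/(k^2 + k - 2)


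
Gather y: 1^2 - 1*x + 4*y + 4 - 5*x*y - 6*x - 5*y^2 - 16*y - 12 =-7*x - 5*y^2 + y*(-5*x - 12) - 7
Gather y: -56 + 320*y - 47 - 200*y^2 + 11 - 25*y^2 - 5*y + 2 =-225*y^2 + 315*y - 90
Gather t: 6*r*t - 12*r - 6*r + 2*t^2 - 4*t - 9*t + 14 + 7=-18*r + 2*t^2 + t*(6*r - 13) + 21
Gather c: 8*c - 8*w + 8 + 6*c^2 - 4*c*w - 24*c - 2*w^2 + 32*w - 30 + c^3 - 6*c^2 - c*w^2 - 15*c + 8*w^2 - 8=c^3 + c*(-w^2 - 4*w - 31) + 6*w^2 + 24*w - 30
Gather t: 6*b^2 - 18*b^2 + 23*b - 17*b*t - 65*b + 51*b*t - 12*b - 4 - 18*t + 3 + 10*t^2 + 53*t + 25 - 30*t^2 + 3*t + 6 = -12*b^2 - 54*b - 20*t^2 + t*(34*b + 38) + 30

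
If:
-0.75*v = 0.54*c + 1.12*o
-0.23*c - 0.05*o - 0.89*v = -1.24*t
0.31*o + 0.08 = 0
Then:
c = 0.535244922341697 - 1.38888888888889*v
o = -0.26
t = 0.460125448028674*v + 0.0888734728484989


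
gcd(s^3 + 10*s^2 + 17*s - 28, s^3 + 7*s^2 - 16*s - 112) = s^2 + 11*s + 28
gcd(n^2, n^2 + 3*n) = n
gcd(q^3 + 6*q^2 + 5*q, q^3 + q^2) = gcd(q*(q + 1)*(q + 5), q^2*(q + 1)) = q^2 + q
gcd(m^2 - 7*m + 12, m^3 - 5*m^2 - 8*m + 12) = 1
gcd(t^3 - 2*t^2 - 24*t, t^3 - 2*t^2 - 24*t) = t^3 - 2*t^2 - 24*t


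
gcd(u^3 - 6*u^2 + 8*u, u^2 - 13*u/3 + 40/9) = 1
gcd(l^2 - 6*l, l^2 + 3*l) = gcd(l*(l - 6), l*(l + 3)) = l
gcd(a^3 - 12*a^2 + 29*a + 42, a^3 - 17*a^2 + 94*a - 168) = a^2 - 13*a + 42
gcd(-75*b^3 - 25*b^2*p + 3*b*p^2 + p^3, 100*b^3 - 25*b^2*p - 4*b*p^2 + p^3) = -25*b^2 + p^2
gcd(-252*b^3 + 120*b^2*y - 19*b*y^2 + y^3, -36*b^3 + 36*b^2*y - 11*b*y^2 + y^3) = -6*b + y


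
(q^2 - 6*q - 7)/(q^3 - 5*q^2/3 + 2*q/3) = 3*(q^2 - 6*q - 7)/(q*(3*q^2 - 5*q + 2))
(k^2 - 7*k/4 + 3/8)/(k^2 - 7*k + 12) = (8*k^2 - 14*k + 3)/(8*(k^2 - 7*k + 12))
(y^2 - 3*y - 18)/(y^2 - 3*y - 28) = (-y^2 + 3*y + 18)/(-y^2 + 3*y + 28)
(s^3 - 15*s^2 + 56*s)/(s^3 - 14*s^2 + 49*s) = (s - 8)/(s - 7)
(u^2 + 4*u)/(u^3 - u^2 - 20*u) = 1/(u - 5)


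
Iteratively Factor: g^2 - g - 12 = (g - 4)*(g + 3)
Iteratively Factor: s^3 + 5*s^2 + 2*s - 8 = (s + 2)*(s^2 + 3*s - 4) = (s - 1)*(s + 2)*(s + 4)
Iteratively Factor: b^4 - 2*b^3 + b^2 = (b)*(b^3 - 2*b^2 + b) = b*(b - 1)*(b^2 - b) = b*(b - 1)^2*(b)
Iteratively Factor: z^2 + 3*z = (z + 3)*(z)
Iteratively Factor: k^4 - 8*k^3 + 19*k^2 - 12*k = (k - 3)*(k^3 - 5*k^2 + 4*k) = (k - 4)*(k - 3)*(k^2 - k) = (k - 4)*(k - 3)*(k - 1)*(k)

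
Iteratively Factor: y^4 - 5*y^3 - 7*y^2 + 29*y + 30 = (y - 3)*(y^3 - 2*y^2 - 13*y - 10) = (y - 3)*(y + 2)*(y^2 - 4*y - 5) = (y - 5)*(y - 3)*(y + 2)*(y + 1)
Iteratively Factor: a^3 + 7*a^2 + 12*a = (a + 3)*(a^2 + 4*a) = a*(a + 3)*(a + 4)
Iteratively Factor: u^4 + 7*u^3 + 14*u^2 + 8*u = (u + 2)*(u^3 + 5*u^2 + 4*u) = (u + 1)*(u + 2)*(u^2 + 4*u) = u*(u + 1)*(u + 2)*(u + 4)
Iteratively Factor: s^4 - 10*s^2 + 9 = (s - 3)*(s^3 + 3*s^2 - s - 3) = (s - 3)*(s + 1)*(s^2 + 2*s - 3) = (s - 3)*(s - 1)*(s + 1)*(s + 3)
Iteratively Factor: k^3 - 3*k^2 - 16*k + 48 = (k - 3)*(k^2 - 16) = (k - 3)*(k + 4)*(k - 4)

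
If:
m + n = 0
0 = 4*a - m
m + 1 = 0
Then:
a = -1/4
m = -1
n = 1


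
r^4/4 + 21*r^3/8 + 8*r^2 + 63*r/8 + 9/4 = (r/4 + 1/4)*(r + 1/2)*(r + 3)*(r + 6)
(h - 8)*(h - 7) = h^2 - 15*h + 56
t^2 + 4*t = t*(t + 4)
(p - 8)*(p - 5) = p^2 - 13*p + 40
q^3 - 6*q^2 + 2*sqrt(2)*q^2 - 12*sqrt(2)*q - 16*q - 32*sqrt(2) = (q - 8)*(q + 2)*(q + 2*sqrt(2))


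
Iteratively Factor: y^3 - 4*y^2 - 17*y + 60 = (y + 4)*(y^2 - 8*y + 15) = (y - 3)*(y + 4)*(y - 5)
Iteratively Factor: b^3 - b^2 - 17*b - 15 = (b + 1)*(b^2 - 2*b - 15) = (b + 1)*(b + 3)*(b - 5)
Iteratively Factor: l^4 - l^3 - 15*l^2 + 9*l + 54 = (l + 3)*(l^3 - 4*l^2 - 3*l + 18) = (l - 3)*(l + 3)*(l^2 - l - 6) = (l - 3)*(l + 2)*(l + 3)*(l - 3)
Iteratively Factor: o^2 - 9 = (o - 3)*(o + 3)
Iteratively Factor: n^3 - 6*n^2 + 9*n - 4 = (n - 1)*(n^2 - 5*n + 4) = (n - 4)*(n - 1)*(n - 1)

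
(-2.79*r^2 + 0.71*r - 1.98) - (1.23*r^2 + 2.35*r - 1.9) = -4.02*r^2 - 1.64*r - 0.0800000000000001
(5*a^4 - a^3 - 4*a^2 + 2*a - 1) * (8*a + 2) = 40*a^5 + 2*a^4 - 34*a^3 + 8*a^2 - 4*a - 2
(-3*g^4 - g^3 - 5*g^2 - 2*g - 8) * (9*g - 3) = -27*g^5 - 42*g^3 - 3*g^2 - 66*g + 24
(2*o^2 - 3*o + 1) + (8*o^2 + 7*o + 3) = 10*o^2 + 4*o + 4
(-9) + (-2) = -11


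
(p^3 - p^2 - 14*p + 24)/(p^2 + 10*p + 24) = (p^2 - 5*p + 6)/(p + 6)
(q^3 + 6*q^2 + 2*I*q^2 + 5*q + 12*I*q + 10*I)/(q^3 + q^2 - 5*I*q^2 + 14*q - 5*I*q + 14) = (q + 5)/(q - 7*I)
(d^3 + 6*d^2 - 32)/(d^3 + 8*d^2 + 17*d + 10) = (d^3 + 6*d^2 - 32)/(d^3 + 8*d^2 + 17*d + 10)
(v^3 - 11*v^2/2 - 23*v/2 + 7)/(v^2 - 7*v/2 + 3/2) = (v^2 - 5*v - 14)/(v - 3)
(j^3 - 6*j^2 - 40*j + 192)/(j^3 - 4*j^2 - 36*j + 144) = (j - 8)/(j - 6)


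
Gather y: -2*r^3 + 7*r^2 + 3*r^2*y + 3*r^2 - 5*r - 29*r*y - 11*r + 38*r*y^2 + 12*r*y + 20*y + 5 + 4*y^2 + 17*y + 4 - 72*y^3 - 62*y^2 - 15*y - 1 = -2*r^3 + 10*r^2 - 16*r - 72*y^3 + y^2*(38*r - 58) + y*(3*r^2 - 17*r + 22) + 8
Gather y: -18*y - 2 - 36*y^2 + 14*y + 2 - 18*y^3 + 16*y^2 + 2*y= -18*y^3 - 20*y^2 - 2*y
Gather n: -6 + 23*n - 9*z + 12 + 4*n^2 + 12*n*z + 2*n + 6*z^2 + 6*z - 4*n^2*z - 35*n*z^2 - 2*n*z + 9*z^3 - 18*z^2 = n^2*(4 - 4*z) + n*(-35*z^2 + 10*z + 25) + 9*z^3 - 12*z^2 - 3*z + 6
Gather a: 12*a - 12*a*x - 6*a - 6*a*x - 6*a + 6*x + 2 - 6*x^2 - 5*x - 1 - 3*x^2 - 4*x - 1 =-18*a*x - 9*x^2 - 3*x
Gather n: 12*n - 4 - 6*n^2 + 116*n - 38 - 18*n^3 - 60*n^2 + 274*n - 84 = -18*n^3 - 66*n^2 + 402*n - 126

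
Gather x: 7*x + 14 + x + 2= 8*x + 16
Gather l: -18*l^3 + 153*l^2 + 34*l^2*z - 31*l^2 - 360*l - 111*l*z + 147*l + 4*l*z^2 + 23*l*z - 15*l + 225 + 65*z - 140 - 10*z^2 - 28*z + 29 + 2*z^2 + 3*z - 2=-18*l^3 + l^2*(34*z + 122) + l*(4*z^2 - 88*z - 228) - 8*z^2 + 40*z + 112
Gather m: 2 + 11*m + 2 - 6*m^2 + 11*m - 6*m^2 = -12*m^2 + 22*m + 4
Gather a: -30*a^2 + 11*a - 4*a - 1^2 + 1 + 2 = -30*a^2 + 7*a + 2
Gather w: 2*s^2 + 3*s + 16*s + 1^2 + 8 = 2*s^2 + 19*s + 9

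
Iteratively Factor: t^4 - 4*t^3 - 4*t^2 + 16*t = (t)*(t^3 - 4*t^2 - 4*t + 16) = t*(t - 4)*(t^2 - 4) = t*(t - 4)*(t - 2)*(t + 2)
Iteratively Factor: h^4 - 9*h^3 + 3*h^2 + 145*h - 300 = (h - 3)*(h^3 - 6*h^2 - 15*h + 100) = (h - 5)*(h - 3)*(h^2 - h - 20) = (h - 5)*(h - 3)*(h + 4)*(h - 5)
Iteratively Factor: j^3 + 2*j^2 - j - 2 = (j + 1)*(j^2 + j - 2) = (j - 1)*(j + 1)*(j + 2)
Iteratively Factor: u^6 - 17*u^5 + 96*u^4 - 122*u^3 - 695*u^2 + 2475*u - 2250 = (u - 3)*(u^5 - 14*u^4 + 54*u^3 + 40*u^2 - 575*u + 750) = (u - 3)*(u - 2)*(u^4 - 12*u^3 + 30*u^2 + 100*u - 375) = (u - 5)*(u - 3)*(u - 2)*(u^3 - 7*u^2 - 5*u + 75) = (u - 5)^2*(u - 3)*(u - 2)*(u^2 - 2*u - 15) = (u - 5)^2*(u - 3)*(u - 2)*(u + 3)*(u - 5)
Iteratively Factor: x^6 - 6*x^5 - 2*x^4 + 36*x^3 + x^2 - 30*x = (x)*(x^5 - 6*x^4 - 2*x^3 + 36*x^2 + x - 30) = x*(x + 1)*(x^4 - 7*x^3 + 5*x^2 + 31*x - 30) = x*(x - 1)*(x + 1)*(x^3 - 6*x^2 - x + 30) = x*(x - 1)*(x + 1)*(x + 2)*(x^2 - 8*x + 15) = x*(x - 5)*(x - 1)*(x + 1)*(x + 2)*(x - 3)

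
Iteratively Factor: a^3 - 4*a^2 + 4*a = (a)*(a^2 - 4*a + 4) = a*(a - 2)*(a - 2)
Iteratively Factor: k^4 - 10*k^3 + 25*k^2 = (k - 5)*(k^3 - 5*k^2) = k*(k - 5)*(k^2 - 5*k) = k*(k - 5)^2*(k)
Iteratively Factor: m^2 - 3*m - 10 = (m - 5)*(m + 2)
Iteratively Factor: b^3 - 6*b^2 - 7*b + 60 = (b - 4)*(b^2 - 2*b - 15) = (b - 4)*(b + 3)*(b - 5)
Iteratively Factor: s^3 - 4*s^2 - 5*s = (s)*(s^2 - 4*s - 5) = s*(s - 5)*(s + 1)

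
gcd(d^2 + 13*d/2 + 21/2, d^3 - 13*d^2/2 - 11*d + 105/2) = d + 3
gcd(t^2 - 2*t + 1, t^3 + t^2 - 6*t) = 1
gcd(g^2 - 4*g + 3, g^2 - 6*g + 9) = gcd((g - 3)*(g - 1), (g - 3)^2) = g - 3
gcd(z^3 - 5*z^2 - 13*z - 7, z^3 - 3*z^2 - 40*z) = 1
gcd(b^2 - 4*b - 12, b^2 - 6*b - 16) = b + 2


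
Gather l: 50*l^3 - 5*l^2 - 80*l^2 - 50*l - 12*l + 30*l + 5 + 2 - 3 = 50*l^3 - 85*l^2 - 32*l + 4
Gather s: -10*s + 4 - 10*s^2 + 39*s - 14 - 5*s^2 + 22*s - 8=-15*s^2 + 51*s - 18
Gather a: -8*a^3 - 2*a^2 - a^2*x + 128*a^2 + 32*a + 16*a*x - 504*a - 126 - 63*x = -8*a^3 + a^2*(126 - x) + a*(16*x - 472) - 63*x - 126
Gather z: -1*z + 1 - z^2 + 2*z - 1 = -z^2 + z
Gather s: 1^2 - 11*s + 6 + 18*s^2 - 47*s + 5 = 18*s^2 - 58*s + 12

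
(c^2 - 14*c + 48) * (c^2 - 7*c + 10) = c^4 - 21*c^3 + 156*c^2 - 476*c + 480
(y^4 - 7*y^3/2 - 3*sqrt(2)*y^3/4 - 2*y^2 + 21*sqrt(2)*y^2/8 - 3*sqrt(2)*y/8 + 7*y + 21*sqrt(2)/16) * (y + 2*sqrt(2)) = y^5 - 7*y^4/2 + 5*sqrt(2)*y^4/4 - 35*sqrt(2)*y^3/8 - 5*y^3 - 35*sqrt(2)*y^2/8 + 35*y^2/2 - 3*y/2 + 245*sqrt(2)*y/16 + 21/4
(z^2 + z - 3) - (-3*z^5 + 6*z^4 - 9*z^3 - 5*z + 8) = 3*z^5 - 6*z^4 + 9*z^3 + z^2 + 6*z - 11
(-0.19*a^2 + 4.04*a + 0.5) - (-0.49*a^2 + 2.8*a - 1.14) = 0.3*a^2 + 1.24*a + 1.64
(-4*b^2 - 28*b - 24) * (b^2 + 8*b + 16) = -4*b^4 - 60*b^3 - 312*b^2 - 640*b - 384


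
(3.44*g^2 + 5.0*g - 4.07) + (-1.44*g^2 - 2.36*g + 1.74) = 2.0*g^2 + 2.64*g - 2.33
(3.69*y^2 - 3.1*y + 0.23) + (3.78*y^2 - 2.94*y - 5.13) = 7.47*y^2 - 6.04*y - 4.9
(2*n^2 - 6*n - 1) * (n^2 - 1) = 2*n^4 - 6*n^3 - 3*n^2 + 6*n + 1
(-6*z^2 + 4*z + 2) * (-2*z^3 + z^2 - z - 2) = 12*z^5 - 14*z^4 + 6*z^3 + 10*z^2 - 10*z - 4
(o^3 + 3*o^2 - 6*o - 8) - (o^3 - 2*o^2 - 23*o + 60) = 5*o^2 + 17*o - 68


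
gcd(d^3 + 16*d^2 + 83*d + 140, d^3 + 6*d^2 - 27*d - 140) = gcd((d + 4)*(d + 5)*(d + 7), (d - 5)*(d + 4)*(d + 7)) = d^2 + 11*d + 28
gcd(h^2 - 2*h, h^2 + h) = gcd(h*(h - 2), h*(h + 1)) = h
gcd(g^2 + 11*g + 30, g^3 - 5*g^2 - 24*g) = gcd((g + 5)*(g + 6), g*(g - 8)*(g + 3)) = 1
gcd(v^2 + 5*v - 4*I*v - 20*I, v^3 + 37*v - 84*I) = v - 4*I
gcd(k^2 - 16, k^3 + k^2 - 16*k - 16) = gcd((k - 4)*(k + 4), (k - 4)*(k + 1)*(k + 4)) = k^2 - 16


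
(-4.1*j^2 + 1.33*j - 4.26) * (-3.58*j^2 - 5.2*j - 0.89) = 14.678*j^4 + 16.5586*j^3 + 11.9838*j^2 + 20.9683*j + 3.7914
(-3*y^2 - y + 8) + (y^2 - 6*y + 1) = -2*y^2 - 7*y + 9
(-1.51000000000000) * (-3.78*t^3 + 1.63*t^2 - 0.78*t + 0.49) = 5.7078*t^3 - 2.4613*t^2 + 1.1778*t - 0.7399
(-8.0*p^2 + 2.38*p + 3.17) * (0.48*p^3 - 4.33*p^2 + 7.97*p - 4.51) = -3.84*p^5 + 35.7824*p^4 - 72.5438*p^3 + 41.3225*p^2 + 14.5311*p - 14.2967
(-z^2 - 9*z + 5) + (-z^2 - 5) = -2*z^2 - 9*z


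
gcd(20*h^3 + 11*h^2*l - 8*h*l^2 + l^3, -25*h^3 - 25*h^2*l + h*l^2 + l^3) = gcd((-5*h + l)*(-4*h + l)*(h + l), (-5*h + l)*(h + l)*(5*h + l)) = 5*h^2 + 4*h*l - l^2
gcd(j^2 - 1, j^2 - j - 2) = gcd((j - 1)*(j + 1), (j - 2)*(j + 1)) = j + 1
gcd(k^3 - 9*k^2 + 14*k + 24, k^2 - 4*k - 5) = k + 1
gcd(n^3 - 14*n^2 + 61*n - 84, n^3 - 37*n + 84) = n^2 - 7*n + 12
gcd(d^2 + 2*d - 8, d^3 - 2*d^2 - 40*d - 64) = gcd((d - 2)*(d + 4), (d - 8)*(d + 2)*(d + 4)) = d + 4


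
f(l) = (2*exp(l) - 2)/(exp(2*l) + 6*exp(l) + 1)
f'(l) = (2*exp(l) - 2)*(-2*exp(2*l) - 6*exp(l))/(exp(2*l) + 6*exp(l) + 1)^2 + 2*exp(l)/(exp(2*l) + 6*exp(l) + 1) = 2*(2*(1 - exp(l))*(exp(l) + 3) + exp(2*l) + 6*exp(l) + 1)*exp(l)/(exp(2*l) + 6*exp(l) + 1)^2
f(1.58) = 0.14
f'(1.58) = -0.02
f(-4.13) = -1.79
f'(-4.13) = 0.19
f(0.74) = 0.12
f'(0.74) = 0.09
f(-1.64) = -0.73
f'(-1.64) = 0.59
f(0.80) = 0.13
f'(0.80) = 0.08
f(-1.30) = -0.54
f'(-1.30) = 0.55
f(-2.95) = -1.44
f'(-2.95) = 0.43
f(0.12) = 0.03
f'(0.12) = 0.22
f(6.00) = 0.00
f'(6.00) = 0.00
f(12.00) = 0.00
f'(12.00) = 0.00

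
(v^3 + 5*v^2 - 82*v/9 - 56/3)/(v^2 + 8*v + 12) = (v^2 - v - 28/9)/(v + 2)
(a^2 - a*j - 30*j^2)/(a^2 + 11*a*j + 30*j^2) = (a - 6*j)/(a + 6*j)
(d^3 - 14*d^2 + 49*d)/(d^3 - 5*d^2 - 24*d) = (-d^2 + 14*d - 49)/(-d^2 + 5*d + 24)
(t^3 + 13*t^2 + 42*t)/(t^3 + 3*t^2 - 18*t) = (t + 7)/(t - 3)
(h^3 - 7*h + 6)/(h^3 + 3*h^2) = 1 - 3/h + 2/h^2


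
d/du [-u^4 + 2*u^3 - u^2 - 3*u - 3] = -4*u^3 + 6*u^2 - 2*u - 3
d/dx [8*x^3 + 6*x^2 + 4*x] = 24*x^2 + 12*x + 4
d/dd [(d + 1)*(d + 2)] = 2*d + 3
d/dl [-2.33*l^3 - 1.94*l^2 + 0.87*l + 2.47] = -6.99*l^2 - 3.88*l + 0.87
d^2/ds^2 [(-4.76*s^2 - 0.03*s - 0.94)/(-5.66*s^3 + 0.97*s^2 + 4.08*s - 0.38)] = (304.978912*s^6 + 5.76640799999984*s^5 + 1019.9037*s^4 - 262.13625*s^3 - 115.183788*s^2 + 10.2567*s + 33.455912)/(181.321496*s^9 - 93.223596*s^8 - 376.139262*s^7 + 170.008007*s^6 + 258.6216*s^5 - 100.019982*s^4 - 56.442072*s^3 + 18.556692*s^2 - 1.767456*s + 0.054872)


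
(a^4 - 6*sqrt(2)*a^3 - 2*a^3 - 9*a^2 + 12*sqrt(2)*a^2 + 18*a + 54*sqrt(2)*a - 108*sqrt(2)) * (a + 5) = a^5 - 6*sqrt(2)*a^4 + 3*a^4 - 18*sqrt(2)*a^3 - 19*a^3 - 27*a^2 + 114*sqrt(2)*a^2 + 90*a + 162*sqrt(2)*a - 540*sqrt(2)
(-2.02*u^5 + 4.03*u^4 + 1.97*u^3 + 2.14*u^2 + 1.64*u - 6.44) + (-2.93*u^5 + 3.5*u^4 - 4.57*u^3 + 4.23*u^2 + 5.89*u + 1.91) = -4.95*u^5 + 7.53*u^4 - 2.6*u^3 + 6.37*u^2 + 7.53*u - 4.53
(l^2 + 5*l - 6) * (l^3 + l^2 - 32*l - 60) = l^5 + 6*l^4 - 33*l^3 - 226*l^2 - 108*l + 360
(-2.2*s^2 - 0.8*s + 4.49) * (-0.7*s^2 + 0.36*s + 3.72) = 1.54*s^4 - 0.232*s^3 - 11.615*s^2 - 1.3596*s + 16.7028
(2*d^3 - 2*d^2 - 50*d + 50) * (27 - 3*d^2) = -6*d^5 + 6*d^4 + 204*d^3 - 204*d^2 - 1350*d + 1350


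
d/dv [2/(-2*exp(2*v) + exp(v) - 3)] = (8*exp(v) - 2)*exp(v)/(2*exp(2*v) - exp(v) + 3)^2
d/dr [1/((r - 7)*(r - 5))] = 2*(6 - r)/(r^4 - 24*r^3 + 214*r^2 - 840*r + 1225)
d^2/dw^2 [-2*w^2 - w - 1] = -4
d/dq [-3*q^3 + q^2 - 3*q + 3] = -9*q^2 + 2*q - 3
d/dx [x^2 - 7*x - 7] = 2*x - 7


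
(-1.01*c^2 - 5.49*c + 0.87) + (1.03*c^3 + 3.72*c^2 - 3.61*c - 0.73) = 1.03*c^3 + 2.71*c^2 - 9.1*c + 0.14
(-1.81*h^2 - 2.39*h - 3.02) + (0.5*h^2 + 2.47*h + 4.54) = -1.31*h^2 + 0.0800000000000001*h + 1.52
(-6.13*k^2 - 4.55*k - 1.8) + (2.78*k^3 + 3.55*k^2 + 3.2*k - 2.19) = 2.78*k^3 - 2.58*k^2 - 1.35*k - 3.99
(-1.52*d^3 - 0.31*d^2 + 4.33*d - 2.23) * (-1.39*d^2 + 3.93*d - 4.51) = 2.1128*d^5 - 5.5427*d^4 - 0.3818*d^3 + 21.5147*d^2 - 28.2922*d + 10.0573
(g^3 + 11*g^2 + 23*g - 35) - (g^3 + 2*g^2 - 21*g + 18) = 9*g^2 + 44*g - 53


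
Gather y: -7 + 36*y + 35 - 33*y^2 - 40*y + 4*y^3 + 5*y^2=4*y^3 - 28*y^2 - 4*y + 28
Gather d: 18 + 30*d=30*d + 18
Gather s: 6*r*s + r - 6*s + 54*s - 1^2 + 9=r + s*(6*r + 48) + 8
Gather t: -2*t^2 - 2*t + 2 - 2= -2*t^2 - 2*t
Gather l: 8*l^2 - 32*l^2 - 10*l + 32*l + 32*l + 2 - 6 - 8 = -24*l^2 + 54*l - 12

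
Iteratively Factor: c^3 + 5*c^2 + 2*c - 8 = (c + 4)*(c^2 + c - 2) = (c + 2)*(c + 4)*(c - 1)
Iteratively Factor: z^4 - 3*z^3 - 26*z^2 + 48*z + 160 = (z - 4)*(z^3 + z^2 - 22*z - 40) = (z - 4)*(z + 4)*(z^2 - 3*z - 10) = (z - 4)*(z + 2)*(z + 4)*(z - 5)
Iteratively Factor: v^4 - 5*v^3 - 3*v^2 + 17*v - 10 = (v + 2)*(v^3 - 7*v^2 + 11*v - 5) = (v - 1)*(v + 2)*(v^2 - 6*v + 5) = (v - 1)^2*(v + 2)*(v - 5)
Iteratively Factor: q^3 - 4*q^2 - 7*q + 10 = (q - 1)*(q^2 - 3*q - 10) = (q - 5)*(q - 1)*(q + 2)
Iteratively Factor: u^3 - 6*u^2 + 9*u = (u - 3)*(u^2 - 3*u) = u*(u - 3)*(u - 3)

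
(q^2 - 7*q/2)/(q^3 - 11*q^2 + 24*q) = (q - 7/2)/(q^2 - 11*q + 24)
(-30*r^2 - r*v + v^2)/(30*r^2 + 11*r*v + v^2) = (-6*r + v)/(6*r + v)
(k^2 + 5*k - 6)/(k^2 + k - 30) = (k - 1)/(k - 5)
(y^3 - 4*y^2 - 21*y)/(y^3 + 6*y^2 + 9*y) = (y - 7)/(y + 3)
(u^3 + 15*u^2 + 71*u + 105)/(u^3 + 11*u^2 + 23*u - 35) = (u + 3)/(u - 1)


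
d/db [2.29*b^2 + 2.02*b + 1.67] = 4.58*b + 2.02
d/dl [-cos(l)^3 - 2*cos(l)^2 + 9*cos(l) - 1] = (3*cos(l)^2 + 4*cos(l) - 9)*sin(l)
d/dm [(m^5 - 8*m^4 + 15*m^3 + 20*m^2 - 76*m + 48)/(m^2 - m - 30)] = (3*m^6 - 20*m^5 - 111*m^4 + 930*m^3 - 1294*m^2 - 1296*m + 2328)/(m^4 - 2*m^3 - 59*m^2 + 60*m + 900)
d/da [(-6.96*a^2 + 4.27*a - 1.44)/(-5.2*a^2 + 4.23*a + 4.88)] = (-7.2368*a^2 - 82.9056*a + 26.9288)/(27.04*a^4 - 43.992*a^3 - 32.8591*a^2 + 41.2848*a + 23.8144)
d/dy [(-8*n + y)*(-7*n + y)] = -15*n + 2*y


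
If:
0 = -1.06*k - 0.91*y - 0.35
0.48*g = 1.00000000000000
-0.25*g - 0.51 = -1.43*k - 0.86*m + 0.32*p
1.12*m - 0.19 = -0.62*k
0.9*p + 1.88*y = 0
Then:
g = 2.08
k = 6.51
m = -3.44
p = 16.66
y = -7.97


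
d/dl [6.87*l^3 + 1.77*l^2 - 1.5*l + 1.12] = 20.61*l^2 + 3.54*l - 1.5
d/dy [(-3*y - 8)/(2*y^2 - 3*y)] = 2*(3*y^2 + 16*y - 12)/(y^2*(4*y^2 - 12*y + 9))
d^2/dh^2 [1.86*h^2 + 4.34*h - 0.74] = 3.72000000000000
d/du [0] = 0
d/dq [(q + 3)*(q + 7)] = 2*q + 10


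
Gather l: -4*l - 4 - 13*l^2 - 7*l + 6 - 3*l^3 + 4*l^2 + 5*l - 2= -3*l^3 - 9*l^2 - 6*l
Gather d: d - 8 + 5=d - 3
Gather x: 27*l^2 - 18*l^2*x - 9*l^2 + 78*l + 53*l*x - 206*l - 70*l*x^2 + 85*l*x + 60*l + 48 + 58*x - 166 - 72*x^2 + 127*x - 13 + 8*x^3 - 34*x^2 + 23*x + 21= 18*l^2 - 68*l + 8*x^3 + x^2*(-70*l - 106) + x*(-18*l^2 + 138*l + 208) - 110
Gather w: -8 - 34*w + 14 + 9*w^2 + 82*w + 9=9*w^2 + 48*w + 15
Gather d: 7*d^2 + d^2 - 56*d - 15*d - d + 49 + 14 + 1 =8*d^2 - 72*d + 64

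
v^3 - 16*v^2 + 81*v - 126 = (v - 7)*(v - 6)*(v - 3)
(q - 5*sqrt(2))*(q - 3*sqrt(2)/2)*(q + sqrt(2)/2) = q^3 - 6*sqrt(2)*q^2 + 17*q/2 + 15*sqrt(2)/2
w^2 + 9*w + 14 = (w + 2)*(w + 7)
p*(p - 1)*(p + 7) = p^3 + 6*p^2 - 7*p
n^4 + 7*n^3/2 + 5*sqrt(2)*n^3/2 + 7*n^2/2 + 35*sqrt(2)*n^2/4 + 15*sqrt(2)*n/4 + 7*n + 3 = (n + 1/2)*(n + 3)*(n + sqrt(2)/2)*(n + 2*sqrt(2))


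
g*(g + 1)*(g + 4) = g^3 + 5*g^2 + 4*g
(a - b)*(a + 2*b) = a^2 + a*b - 2*b^2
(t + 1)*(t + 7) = t^2 + 8*t + 7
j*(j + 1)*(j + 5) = j^3 + 6*j^2 + 5*j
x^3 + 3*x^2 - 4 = (x - 1)*(x + 2)^2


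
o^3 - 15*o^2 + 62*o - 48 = (o - 8)*(o - 6)*(o - 1)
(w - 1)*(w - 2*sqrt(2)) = w^2 - 2*sqrt(2)*w - w + 2*sqrt(2)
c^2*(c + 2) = c^3 + 2*c^2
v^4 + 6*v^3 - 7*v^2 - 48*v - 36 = (v - 3)*(v + 1)*(v + 2)*(v + 6)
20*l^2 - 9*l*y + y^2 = (-5*l + y)*(-4*l + y)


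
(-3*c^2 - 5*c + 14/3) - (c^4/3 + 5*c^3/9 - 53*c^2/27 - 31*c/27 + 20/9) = -c^4/3 - 5*c^3/9 - 28*c^2/27 - 104*c/27 + 22/9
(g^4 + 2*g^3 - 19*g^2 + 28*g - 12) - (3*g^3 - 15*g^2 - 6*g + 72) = g^4 - g^3 - 4*g^2 + 34*g - 84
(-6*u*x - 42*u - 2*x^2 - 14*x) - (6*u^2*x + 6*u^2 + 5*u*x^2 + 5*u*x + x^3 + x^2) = -6*u^2*x - 6*u^2 - 5*u*x^2 - 11*u*x - 42*u - x^3 - 3*x^2 - 14*x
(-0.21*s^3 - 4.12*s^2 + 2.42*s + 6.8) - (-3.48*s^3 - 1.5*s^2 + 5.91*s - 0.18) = 3.27*s^3 - 2.62*s^2 - 3.49*s + 6.98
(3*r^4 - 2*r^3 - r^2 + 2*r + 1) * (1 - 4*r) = -12*r^5 + 11*r^4 + 2*r^3 - 9*r^2 - 2*r + 1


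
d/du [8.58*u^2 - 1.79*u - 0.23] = 17.16*u - 1.79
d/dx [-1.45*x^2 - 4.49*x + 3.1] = -2.9*x - 4.49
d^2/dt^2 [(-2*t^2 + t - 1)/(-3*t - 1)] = 28/(27*t^3 + 27*t^2 + 9*t + 1)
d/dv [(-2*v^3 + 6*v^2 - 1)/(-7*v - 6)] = (28*v^3 - 6*v^2 - 72*v - 7)/(49*v^2 + 84*v + 36)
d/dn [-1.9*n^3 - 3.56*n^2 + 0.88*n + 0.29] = -5.7*n^2 - 7.12*n + 0.88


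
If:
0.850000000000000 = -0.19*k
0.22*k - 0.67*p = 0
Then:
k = -4.47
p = -1.47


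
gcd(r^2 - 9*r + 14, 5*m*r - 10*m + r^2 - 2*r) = r - 2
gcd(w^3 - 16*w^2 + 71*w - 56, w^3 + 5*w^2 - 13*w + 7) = w - 1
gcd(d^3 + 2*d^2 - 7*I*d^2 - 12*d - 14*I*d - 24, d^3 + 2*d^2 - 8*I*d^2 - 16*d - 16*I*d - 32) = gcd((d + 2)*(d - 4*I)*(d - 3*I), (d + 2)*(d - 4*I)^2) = d^2 + d*(2 - 4*I) - 8*I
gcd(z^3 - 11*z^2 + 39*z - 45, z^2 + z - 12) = z - 3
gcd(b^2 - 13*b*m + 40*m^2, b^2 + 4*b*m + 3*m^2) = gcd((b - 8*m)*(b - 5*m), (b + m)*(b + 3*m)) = 1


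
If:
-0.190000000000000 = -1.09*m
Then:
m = 0.17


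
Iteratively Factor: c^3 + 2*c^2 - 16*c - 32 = (c + 2)*(c^2 - 16) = (c - 4)*(c + 2)*(c + 4)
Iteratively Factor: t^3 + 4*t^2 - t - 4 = (t + 4)*(t^2 - 1) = (t + 1)*(t + 4)*(t - 1)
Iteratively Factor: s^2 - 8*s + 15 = (s - 5)*(s - 3)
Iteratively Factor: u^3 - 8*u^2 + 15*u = (u - 5)*(u^2 - 3*u) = (u - 5)*(u - 3)*(u)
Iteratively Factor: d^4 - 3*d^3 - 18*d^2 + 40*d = (d + 4)*(d^3 - 7*d^2 + 10*d) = (d - 5)*(d + 4)*(d^2 - 2*d) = d*(d - 5)*(d + 4)*(d - 2)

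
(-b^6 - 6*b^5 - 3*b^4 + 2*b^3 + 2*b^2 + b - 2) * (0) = 0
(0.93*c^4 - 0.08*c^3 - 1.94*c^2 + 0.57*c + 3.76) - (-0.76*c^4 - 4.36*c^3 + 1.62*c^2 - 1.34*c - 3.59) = 1.69*c^4 + 4.28*c^3 - 3.56*c^2 + 1.91*c + 7.35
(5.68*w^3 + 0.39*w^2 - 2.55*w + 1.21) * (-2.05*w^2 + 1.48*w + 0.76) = -11.644*w^5 + 7.6069*w^4 + 10.1215*w^3 - 5.9581*w^2 - 0.1472*w + 0.9196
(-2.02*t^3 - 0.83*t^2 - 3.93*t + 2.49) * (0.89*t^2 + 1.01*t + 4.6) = -1.7978*t^5 - 2.7789*t^4 - 13.628*t^3 - 5.5712*t^2 - 15.5631*t + 11.454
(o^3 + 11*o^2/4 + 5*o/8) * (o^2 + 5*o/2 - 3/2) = o^5 + 21*o^4/4 + 6*o^3 - 41*o^2/16 - 15*o/16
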